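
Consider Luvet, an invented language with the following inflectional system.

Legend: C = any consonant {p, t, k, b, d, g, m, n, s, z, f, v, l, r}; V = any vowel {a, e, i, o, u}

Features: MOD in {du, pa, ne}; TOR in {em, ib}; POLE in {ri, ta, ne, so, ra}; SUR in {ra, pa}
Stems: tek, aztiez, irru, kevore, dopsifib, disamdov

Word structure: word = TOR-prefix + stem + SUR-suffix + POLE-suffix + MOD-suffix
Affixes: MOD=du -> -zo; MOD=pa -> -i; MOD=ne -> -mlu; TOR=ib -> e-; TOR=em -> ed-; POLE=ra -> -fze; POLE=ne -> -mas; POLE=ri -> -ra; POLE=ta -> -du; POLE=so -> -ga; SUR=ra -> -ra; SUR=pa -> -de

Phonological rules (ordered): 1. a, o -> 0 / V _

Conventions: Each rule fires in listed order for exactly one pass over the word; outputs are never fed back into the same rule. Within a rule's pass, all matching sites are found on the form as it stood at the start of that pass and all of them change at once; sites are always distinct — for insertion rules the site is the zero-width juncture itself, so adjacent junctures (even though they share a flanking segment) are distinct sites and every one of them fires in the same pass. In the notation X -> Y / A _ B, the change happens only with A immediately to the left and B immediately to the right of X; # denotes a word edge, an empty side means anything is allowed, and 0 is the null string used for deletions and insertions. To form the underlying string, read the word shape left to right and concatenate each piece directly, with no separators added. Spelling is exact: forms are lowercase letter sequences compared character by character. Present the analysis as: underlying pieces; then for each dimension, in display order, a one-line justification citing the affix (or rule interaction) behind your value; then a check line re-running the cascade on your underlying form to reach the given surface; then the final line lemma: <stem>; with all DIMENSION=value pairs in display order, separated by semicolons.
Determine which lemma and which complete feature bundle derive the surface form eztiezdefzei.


underlying: e-aztiez-de-fze-i
MOD=pa - signalled by the affix -i
TOR=ib - signalled by the affix e-
POLE=ra - signalled by the affix -fze
SUR=pa - signalled by the affix -de
check: eaztiezdefzei -> eztiezdefzei
lemma: aztiez; MOD=pa; TOR=ib; POLE=ra; SUR=pa


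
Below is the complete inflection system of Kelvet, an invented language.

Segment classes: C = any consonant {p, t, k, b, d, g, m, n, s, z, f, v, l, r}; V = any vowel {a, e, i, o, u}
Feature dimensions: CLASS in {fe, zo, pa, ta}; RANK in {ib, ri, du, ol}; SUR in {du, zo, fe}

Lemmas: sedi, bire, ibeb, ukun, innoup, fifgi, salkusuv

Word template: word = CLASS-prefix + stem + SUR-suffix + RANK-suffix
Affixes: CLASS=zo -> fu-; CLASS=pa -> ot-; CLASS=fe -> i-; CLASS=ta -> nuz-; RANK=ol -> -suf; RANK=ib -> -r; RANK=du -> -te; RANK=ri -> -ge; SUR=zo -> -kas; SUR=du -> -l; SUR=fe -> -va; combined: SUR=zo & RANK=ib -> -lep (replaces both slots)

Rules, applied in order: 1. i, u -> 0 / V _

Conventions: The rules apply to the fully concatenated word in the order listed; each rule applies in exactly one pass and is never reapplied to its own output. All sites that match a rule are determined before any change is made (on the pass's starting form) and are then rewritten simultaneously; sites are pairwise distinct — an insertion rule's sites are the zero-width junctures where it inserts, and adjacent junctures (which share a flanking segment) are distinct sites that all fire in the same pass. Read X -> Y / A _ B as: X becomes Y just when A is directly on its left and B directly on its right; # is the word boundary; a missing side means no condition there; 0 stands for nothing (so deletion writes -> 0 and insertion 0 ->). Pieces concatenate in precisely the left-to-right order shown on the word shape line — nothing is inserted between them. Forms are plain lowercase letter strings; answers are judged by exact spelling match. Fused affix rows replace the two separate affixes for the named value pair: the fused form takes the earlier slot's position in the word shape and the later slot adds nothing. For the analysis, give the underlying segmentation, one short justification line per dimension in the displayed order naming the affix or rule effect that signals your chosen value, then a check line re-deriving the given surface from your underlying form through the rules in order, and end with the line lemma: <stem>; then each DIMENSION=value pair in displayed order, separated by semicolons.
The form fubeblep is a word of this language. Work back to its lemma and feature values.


underlying: fu-ibeb-lep
CLASS=zo - signalled by the affix fu-
RANK=ib - signalled by the combined affix row
SUR=zo - signalled by the combined affix row
check: fuibeblep -> fubeblep
lemma: ibeb; CLASS=zo; RANK=ib; SUR=zo


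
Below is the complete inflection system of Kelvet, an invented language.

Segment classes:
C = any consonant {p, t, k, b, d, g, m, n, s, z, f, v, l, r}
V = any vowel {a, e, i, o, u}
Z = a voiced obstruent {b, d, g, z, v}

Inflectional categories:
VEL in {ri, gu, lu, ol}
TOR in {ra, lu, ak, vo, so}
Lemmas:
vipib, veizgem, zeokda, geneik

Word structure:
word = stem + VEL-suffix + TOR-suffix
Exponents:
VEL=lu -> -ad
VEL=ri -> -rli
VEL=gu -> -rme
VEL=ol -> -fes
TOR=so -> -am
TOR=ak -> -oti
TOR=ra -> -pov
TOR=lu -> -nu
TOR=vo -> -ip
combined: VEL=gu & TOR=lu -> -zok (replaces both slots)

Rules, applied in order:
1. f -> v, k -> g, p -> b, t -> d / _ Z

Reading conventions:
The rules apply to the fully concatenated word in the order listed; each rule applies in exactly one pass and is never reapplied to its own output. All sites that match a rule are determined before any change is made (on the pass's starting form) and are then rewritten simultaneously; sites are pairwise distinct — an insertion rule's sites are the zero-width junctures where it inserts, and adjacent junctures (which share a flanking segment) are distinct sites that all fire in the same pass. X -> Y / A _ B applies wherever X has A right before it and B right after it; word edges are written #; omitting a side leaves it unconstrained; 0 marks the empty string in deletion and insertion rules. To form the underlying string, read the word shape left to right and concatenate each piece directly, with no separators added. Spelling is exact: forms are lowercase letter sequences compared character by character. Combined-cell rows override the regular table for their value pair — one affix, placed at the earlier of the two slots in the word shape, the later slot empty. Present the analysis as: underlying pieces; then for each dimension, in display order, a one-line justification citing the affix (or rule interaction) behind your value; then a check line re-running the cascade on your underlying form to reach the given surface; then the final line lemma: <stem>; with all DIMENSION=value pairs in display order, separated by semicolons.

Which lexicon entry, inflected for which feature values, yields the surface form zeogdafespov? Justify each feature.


underlying: zeokda-fes-pov
VEL=ol - signalled by the affix -fes
TOR=ra - signalled by the affix -pov
check: zeokdafespov -> zeogdafespov
lemma: zeokda; VEL=ol; TOR=ra


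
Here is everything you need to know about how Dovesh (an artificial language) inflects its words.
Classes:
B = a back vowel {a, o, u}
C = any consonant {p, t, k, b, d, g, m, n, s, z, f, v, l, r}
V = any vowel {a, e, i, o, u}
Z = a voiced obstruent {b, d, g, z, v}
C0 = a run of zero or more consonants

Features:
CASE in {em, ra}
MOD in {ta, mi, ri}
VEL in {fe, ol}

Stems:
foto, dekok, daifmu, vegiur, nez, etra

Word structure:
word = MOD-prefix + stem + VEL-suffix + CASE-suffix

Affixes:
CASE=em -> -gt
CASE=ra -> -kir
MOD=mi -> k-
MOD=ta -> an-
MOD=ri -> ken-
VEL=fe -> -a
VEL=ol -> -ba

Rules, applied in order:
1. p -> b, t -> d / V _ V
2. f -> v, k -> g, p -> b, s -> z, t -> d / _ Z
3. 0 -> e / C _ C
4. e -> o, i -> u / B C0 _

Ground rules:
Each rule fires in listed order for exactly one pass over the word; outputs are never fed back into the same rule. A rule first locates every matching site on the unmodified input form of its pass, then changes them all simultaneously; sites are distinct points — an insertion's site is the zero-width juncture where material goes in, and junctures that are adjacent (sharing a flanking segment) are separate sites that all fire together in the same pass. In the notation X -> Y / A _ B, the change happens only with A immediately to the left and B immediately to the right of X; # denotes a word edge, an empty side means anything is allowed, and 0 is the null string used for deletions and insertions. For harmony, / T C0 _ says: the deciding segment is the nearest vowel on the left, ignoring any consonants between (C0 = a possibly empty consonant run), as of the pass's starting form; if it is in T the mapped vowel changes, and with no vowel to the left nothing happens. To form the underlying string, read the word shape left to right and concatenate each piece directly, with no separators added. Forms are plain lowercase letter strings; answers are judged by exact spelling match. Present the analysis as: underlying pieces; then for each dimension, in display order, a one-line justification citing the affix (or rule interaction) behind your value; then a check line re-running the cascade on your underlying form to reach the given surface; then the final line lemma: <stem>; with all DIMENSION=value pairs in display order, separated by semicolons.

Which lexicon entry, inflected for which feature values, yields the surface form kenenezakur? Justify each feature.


underlying: ken-nez-a-kir
CASE=ra - signalled by the affix -kir
MOD=ri - signalled by the affix ken-
VEL=fe - signalled by the affix -a
check: kennezakir -> kennezakir -> kennezakir -> kenenezakir -> kenenezakur
lemma: nez; CASE=ra; MOD=ri; VEL=fe


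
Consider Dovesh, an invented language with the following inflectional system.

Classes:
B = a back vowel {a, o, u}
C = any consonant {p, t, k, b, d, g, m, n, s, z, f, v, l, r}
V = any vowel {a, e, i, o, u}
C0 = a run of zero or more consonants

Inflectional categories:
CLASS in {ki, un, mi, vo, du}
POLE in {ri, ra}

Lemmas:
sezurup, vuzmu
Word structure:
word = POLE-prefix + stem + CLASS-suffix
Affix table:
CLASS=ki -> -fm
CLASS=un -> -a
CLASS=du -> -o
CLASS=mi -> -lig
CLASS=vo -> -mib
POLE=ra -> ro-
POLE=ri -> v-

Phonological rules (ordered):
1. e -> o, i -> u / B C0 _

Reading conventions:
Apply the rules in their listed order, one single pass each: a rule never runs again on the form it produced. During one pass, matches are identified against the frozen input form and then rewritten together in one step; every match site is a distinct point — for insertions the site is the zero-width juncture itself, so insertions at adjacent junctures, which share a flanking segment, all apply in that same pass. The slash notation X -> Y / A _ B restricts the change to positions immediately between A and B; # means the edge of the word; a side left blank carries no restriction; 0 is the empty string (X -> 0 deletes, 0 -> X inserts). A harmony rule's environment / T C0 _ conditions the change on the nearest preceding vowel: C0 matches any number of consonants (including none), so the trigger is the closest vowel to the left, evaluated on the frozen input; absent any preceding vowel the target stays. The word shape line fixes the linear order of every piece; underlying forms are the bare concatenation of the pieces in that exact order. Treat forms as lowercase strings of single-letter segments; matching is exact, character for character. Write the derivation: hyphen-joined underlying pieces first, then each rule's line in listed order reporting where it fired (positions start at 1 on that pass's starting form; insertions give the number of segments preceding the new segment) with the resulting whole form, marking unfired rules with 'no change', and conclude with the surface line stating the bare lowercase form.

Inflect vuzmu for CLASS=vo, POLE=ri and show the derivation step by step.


underlying: v-vuzmu-mib
1. e -> o, i -> u / B C0 _: fires at position(s) 8: vvuzmumub
surface: vvuzmumub


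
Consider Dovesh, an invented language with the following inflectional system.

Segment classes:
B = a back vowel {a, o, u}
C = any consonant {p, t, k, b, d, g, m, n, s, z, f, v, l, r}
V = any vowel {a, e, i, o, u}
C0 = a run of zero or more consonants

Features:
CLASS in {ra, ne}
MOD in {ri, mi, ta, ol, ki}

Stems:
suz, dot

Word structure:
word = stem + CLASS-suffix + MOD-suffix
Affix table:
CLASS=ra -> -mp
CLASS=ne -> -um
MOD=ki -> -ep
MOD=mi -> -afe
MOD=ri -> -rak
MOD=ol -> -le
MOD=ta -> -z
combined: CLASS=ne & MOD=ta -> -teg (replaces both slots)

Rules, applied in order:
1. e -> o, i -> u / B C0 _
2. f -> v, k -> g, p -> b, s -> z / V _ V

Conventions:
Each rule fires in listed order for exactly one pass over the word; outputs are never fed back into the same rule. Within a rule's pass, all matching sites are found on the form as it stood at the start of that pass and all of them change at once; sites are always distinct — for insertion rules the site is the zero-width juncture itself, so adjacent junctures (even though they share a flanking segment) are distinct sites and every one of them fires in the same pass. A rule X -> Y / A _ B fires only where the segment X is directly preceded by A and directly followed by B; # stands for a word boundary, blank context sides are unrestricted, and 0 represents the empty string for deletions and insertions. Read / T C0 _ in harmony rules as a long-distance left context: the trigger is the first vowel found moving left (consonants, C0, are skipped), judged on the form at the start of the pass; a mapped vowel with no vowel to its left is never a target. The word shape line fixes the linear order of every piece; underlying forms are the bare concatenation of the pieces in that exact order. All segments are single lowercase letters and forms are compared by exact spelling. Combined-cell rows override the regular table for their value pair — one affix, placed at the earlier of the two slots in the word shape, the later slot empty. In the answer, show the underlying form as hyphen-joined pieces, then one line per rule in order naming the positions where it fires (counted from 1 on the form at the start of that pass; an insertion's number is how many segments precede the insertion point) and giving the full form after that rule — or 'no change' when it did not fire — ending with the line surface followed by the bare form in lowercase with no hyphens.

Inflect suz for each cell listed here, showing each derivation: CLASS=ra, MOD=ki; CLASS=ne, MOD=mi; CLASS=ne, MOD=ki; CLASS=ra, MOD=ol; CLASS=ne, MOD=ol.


cell CLASS=ra, MOD=ki:
underlying: suz-mp-ep
1. e -> o, i -> u / B C0 _: fires at position(s) 6: suzmpop
2. f -> v, k -> g, p -> b, s -> z / V _ V: no change
surface: suzmpop

cell CLASS=ne, MOD=mi:
underlying: suz-um-afe
1. e -> o, i -> u / B C0 _: fires at position(s) 8: suzumafo
2. f -> v, k -> g, p -> b, s -> z / V _ V: fires at position(s) 7: suzumavo
surface: suzumavo

cell CLASS=ne, MOD=ki:
underlying: suz-um-ep
1. e -> o, i -> u / B C0 _: fires at position(s) 6: suzumop
2. f -> v, k -> g, p -> b, s -> z / V _ V: no change
surface: suzumop

cell CLASS=ra, MOD=ol:
underlying: suz-mp-le
1. e -> o, i -> u / B C0 _: fires at position(s) 7: suzmplo
2. f -> v, k -> g, p -> b, s -> z / V _ V: no change
surface: suzmplo

cell CLASS=ne, MOD=ol:
underlying: suz-um-le
1. e -> o, i -> u / B C0 _: fires at position(s) 7: suzumlo
2. f -> v, k -> g, p -> b, s -> z / V _ V: no change
surface: suzumlo


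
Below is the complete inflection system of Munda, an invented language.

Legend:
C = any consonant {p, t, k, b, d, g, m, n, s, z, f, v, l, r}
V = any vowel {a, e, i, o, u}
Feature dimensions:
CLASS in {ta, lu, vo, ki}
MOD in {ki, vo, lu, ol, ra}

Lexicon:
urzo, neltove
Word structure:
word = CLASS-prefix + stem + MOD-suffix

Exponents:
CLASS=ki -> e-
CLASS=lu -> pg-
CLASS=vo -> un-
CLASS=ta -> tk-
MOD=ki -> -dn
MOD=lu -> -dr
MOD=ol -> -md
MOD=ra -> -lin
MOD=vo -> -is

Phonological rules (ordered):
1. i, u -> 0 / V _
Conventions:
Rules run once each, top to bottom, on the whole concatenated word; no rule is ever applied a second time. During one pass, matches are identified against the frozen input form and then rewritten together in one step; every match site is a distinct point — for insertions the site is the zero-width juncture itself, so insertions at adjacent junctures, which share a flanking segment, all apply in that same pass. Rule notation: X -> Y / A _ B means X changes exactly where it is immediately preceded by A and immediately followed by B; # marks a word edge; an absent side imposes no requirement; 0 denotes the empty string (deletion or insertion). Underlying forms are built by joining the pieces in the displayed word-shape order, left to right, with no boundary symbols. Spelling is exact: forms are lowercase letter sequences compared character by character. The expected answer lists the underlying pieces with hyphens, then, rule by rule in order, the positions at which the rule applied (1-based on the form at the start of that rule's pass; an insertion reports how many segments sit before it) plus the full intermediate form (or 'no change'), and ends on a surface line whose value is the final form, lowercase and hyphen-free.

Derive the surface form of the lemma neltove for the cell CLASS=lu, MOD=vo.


underlying: pg-neltove-is
1. i, u -> 0 / V _: fires at position(s) 10: pgneltoves
surface: pgneltoves


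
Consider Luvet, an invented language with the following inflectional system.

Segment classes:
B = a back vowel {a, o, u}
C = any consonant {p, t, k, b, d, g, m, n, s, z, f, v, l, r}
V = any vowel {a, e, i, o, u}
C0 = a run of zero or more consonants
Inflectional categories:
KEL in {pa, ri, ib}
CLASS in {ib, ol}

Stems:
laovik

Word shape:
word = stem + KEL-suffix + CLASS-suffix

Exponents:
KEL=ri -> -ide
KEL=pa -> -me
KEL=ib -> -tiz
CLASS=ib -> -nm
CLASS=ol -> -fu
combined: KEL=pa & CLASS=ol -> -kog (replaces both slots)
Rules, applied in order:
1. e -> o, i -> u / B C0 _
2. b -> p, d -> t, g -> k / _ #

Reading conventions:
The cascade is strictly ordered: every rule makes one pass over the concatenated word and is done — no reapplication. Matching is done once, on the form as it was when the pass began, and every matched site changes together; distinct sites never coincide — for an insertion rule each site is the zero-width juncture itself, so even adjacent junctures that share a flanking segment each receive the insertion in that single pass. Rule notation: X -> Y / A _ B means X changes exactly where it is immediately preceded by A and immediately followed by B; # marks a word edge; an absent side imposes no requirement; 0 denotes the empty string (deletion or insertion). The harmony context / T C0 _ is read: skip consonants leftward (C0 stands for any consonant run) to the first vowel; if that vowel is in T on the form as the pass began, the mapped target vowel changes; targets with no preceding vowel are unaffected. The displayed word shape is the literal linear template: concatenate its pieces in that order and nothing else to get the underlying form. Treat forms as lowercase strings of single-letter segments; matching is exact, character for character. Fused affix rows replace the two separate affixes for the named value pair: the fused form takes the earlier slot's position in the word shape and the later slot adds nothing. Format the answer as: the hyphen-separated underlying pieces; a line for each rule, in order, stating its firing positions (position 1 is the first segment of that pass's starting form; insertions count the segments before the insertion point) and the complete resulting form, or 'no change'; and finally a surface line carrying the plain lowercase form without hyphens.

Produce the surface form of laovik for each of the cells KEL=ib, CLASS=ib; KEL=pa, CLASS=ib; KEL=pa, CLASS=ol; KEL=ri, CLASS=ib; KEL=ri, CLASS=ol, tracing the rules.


cell KEL=ib, CLASS=ib:
underlying: laovik-tiz-nm
1. e -> o, i -> u / B C0 _: fires at position(s) 5: laovuktiznm
2. b -> p, d -> t, g -> k / _ #: no change
surface: laovuktiznm

cell KEL=pa, CLASS=ib:
underlying: laovik-me-nm
1. e -> o, i -> u / B C0 _: fires at position(s) 5: laovukmenm
2. b -> p, d -> t, g -> k / _ #: no change
surface: laovukmenm

cell KEL=pa, CLASS=ol:
underlying: laovik-kog
1. e -> o, i -> u / B C0 _: fires at position(s) 5: laovukkog
2. b -> p, d -> t, g -> k / _ #: fires at position(s) 9: laovukkok
surface: laovukkok

cell KEL=ri, CLASS=ib:
underlying: laovik-ide-nm
1. e -> o, i -> u / B C0 _: fires at position(s) 5: laovukidenm
2. b -> p, d -> t, g -> k / _ #: no change
surface: laovukidenm

cell KEL=ri, CLASS=ol:
underlying: laovik-ide-fu
1. e -> o, i -> u / B C0 _: fires at position(s) 5: laovukidefu
2. b -> p, d -> t, g -> k / _ #: no change
surface: laovukidefu


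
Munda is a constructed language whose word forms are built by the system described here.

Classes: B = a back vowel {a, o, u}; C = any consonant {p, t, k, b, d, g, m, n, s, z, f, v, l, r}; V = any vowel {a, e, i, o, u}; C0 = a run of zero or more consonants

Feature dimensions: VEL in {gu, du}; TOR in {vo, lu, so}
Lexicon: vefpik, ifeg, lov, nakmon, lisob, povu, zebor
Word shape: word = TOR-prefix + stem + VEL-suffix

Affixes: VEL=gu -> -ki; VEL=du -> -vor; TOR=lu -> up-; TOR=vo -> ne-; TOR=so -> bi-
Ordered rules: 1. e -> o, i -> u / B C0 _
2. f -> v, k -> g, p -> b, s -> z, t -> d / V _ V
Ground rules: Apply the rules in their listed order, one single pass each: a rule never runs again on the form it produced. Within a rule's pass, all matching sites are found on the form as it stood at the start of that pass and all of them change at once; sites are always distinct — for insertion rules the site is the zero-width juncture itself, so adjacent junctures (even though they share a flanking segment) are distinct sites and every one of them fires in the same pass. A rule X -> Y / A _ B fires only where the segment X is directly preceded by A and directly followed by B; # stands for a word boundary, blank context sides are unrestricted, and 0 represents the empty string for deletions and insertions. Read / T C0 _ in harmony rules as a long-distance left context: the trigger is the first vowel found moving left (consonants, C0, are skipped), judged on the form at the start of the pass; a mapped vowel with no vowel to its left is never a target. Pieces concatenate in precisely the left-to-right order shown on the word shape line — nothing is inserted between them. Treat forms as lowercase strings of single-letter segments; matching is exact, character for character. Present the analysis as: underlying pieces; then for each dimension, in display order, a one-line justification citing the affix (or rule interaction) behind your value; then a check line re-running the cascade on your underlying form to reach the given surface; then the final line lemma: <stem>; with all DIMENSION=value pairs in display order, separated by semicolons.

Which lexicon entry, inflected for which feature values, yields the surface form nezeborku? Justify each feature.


underlying: ne-zebor-ki
VEL=gu - signalled by the affix -ki
TOR=vo - signalled by the affix ne-
check: nezeborki -> nezeborku -> nezeborku
lemma: zebor; VEL=gu; TOR=vo


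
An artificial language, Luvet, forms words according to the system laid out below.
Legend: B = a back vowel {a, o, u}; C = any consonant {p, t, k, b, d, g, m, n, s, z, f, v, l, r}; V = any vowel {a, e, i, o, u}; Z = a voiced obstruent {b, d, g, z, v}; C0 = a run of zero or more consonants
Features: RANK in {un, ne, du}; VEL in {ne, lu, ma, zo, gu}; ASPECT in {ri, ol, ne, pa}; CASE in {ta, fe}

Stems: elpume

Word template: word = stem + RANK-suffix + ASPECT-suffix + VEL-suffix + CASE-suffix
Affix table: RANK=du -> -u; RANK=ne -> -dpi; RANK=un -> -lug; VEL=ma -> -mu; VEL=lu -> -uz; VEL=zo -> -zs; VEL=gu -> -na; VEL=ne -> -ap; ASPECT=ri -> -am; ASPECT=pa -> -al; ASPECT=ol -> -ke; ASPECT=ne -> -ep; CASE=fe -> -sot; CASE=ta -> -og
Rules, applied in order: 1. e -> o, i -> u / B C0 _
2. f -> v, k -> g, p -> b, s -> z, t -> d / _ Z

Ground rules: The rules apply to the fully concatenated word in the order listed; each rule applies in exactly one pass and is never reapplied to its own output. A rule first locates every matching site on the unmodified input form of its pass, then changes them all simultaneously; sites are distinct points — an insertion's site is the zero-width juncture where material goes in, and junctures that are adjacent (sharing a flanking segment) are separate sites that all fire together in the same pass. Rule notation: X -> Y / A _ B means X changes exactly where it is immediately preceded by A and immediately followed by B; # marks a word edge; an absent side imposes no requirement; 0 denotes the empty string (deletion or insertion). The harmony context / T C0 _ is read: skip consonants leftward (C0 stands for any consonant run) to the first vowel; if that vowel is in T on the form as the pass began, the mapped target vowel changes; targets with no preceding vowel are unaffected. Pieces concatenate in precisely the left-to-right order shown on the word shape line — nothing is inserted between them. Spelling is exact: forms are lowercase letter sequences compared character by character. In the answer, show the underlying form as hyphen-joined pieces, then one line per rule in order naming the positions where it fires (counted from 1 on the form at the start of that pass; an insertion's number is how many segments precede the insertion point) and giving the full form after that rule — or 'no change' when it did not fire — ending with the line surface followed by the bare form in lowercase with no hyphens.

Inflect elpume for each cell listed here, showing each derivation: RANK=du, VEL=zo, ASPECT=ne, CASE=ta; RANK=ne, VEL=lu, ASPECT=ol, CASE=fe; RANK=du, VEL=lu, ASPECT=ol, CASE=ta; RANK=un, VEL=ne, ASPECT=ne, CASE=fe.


cell RANK=du, VEL=zo, ASPECT=ne, CASE=ta:
underlying: elpume-u-ep-zs-og
1. e -> o, i -> u / B C0 _: fires at position(s) 6, 8: elpumouopzsog
2. f -> v, k -> g, p -> b, s -> z, t -> d / _ Z: fires at position(s) 9: elpumouobzsog
surface: elpumouobzsog

cell RANK=ne, VEL=lu, ASPECT=ol, CASE=fe:
underlying: elpume-dpi-ke-uz-sot
1. e -> o, i -> u / B C0 _: fires at position(s) 6: elpumodpikeuzsot
2. f -> v, k -> g, p -> b, s -> z, t -> d / _ Z: no change
surface: elpumodpikeuzsot

cell RANK=du, VEL=lu, ASPECT=ol, CASE=ta:
underlying: elpume-u-ke-uz-og
1. e -> o, i -> u / B C0 _: fires at position(s) 6, 9: elpumoukouzog
2. f -> v, k -> g, p -> b, s -> z, t -> d / _ Z: no change
surface: elpumoukouzog

cell RANK=un, VEL=ne, ASPECT=ne, CASE=fe:
underlying: elpume-lug-ep-ap-sot
1. e -> o, i -> u / B C0 _: fires at position(s) 6, 10: elpumolugopapsot
2. f -> v, k -> g, p -> b, s -> z, t -> d / _ Z: no change
surface: elpumolugopapsot


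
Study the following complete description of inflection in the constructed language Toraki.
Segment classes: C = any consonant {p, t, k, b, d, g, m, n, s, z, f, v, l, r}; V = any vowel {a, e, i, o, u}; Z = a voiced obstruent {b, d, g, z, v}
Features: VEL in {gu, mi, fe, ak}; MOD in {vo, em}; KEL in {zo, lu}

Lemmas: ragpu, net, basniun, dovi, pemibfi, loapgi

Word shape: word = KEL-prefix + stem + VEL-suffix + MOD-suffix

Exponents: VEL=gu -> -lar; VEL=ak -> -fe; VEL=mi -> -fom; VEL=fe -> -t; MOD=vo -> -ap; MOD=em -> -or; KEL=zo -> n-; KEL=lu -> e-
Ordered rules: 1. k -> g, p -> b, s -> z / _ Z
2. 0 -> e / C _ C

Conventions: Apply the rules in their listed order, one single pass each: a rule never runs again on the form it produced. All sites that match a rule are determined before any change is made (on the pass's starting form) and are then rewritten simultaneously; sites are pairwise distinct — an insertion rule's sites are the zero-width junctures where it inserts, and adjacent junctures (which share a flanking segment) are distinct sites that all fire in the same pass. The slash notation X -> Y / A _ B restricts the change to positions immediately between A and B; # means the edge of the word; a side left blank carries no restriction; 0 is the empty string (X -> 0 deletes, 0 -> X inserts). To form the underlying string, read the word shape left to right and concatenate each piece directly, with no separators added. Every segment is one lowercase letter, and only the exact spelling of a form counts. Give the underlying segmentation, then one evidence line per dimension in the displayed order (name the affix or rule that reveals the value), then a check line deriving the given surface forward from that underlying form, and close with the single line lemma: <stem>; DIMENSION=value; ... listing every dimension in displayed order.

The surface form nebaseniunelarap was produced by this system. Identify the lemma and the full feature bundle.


underlying: n-basniun-lar-ap
VEL=gu - signalled by the affix -lar
MOD=vo - signalled by the affix -ap
KEL=zo - signalled by the affix n-
check: nbasniunlarap -> nbasniunlarap -> nebaseniunelarap
lemma: basniun; VEL=gu; MOD=vo; KEL=zo


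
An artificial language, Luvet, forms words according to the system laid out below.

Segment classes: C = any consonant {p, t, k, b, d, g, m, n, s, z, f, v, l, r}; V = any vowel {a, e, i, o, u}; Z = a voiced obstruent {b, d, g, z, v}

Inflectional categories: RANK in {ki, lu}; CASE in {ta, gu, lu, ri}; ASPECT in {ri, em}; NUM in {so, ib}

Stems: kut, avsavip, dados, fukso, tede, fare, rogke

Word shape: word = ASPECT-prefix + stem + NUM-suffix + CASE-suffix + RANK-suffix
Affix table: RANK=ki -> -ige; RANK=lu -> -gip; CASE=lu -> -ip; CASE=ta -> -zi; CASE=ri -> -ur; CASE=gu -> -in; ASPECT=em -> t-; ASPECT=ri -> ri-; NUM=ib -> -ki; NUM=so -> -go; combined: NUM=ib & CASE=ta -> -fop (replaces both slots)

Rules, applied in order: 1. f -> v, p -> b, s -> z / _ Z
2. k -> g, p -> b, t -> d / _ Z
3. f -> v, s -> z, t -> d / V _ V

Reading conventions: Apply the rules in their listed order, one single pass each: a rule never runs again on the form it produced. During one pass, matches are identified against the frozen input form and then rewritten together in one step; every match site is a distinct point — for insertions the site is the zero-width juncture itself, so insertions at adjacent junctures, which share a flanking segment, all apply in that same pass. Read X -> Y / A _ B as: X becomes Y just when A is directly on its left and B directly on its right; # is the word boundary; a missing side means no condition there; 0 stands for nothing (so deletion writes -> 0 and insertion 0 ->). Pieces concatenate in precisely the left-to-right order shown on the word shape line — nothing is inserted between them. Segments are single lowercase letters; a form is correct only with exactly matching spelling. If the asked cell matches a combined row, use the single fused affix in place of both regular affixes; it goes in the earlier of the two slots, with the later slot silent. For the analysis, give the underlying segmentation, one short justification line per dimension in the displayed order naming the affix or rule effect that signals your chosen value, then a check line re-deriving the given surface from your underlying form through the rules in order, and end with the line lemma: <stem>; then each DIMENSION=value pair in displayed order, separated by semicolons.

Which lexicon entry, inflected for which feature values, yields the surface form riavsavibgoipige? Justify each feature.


underlying: ri-avsavip-go-ip-ige
RANK=ki - signalled by the affix -ige
CASE=lu - signalled by the affix -ip
ASPECT=ri - signalled by the affix ri-
NUM=so - signalled by the affix -go
check: riavsavipgoipige -> riavsavibgoipige -> riavsavibgoipige -> riavsavibgoipige
lemma: avsavip; RANK=ki; CASE=lu; ASPECT=ri; NUM=so


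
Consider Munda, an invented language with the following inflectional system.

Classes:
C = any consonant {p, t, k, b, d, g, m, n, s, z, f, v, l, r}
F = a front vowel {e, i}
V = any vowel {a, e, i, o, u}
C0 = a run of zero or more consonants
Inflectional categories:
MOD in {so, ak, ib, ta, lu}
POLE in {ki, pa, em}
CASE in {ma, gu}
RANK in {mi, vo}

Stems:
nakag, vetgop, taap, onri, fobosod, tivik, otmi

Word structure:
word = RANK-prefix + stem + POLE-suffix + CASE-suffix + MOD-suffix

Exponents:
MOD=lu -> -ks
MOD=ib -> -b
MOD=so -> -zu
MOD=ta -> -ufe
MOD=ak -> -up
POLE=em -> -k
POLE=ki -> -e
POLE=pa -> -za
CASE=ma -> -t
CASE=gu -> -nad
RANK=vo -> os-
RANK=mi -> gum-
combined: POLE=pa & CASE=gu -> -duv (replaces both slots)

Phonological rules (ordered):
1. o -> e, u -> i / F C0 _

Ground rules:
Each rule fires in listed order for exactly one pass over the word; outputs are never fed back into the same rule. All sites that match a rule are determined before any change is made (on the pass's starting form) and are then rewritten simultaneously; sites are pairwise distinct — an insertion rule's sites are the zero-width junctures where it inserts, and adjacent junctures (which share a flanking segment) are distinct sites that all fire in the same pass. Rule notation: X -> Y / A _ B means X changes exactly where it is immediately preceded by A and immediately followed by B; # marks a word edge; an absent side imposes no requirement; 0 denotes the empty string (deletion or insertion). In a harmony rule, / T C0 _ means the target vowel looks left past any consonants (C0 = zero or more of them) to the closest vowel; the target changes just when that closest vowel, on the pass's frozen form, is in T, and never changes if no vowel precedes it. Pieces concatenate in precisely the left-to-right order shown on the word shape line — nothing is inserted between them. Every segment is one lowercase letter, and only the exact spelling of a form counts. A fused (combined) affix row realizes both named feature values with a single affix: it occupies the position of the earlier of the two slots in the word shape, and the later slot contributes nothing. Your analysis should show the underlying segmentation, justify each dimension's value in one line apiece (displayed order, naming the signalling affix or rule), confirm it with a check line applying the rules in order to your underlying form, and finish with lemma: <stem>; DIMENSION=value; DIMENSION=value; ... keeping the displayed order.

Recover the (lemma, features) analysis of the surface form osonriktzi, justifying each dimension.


underlying: os-onri-k-t-zu
MOD=so - signalled by the affix -zu
POLE=em - signalled by the affix -k
CASE=ma - signalled by the affix -t
RANK=vo - signalled by the affix os-
check: osonriktzu -> osonriktzi
lemma: onri; MOD=so; POLE=em; CASE=ma; RANK=vo


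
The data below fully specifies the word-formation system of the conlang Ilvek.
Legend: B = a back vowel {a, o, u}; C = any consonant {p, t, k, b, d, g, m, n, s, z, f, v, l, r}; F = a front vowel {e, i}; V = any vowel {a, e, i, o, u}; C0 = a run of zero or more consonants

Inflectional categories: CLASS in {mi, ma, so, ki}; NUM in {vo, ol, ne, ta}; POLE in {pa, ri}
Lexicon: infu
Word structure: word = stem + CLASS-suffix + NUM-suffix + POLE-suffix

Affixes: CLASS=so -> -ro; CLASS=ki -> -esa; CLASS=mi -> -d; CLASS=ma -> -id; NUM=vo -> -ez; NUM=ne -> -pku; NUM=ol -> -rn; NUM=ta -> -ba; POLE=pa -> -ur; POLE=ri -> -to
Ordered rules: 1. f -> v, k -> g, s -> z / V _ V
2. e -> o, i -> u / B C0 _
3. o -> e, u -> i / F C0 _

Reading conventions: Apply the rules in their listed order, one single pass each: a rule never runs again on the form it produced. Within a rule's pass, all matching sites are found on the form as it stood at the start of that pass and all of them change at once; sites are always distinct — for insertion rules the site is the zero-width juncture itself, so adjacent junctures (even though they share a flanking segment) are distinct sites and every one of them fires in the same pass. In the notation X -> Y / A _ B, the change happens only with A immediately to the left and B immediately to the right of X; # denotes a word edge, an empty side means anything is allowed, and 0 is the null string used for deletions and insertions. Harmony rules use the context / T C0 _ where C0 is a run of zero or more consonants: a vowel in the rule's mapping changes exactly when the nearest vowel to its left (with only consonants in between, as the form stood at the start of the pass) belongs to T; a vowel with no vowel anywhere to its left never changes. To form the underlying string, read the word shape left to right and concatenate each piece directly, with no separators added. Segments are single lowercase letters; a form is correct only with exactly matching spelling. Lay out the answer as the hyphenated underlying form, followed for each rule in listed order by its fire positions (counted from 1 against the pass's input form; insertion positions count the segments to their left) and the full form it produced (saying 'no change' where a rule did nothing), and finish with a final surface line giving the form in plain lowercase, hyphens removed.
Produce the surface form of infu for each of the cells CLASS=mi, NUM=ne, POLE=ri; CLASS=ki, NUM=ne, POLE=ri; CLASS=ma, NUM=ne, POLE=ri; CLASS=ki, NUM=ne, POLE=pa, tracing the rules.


cell CLASS=mi, NUM=ne, POLE=ri:
underlying: infu-d-pku-to
1. f -> v, k -> g, s -> z / V _ V: no change
2. e -> o, i -> u / B C0 _: no change
3. o -> e, u -> i / F C0 _: fires at position(s) 4: infidpkuto
surface: infidpkuto

cell CLASS=ki, NUM=ne, POLE=ri:
underlying: infu-esa-pku-to
1. f -> v, k -> g, s -> z / V _ V: fires at position(s) 6: infuezapkuto
2. e -> o, i -> u / B C0 _: fires at position(s) 5: infuozapkuto
3. o -> e, u -> i / F C0 _: fires at position(s) 4: infiozapkuto
surface: infiozapkuto

cell CLASS=ma, NUM=ne, POLE=ri:
underlying: infu-id-pku-to
1. f -> v, k -> g, s -> z / V _ V: no change
2. e -> o, i -> u / B C0 _: fires at position(s) 5: infuudpkuto
3. o -> e, u -> i / F C0 _: fires at position(s) 4: infiudpkuto
surface: infiudpkuto

cell CLASS=ki, NUM=ne, POLE=pa:
underlying: infu-esa-pku-ur
1. f -> v, k -> g, s -> z / V _ V: fires at position(s) 6: infuezapkuur
2. e -> o, i -> u / B C0 _: fires at position(s) 5: infuozapkuur
3. o -> e, u -> i / F C0 _: fires at position(s) 4: infiozapkuur
surface: infiozapkuur


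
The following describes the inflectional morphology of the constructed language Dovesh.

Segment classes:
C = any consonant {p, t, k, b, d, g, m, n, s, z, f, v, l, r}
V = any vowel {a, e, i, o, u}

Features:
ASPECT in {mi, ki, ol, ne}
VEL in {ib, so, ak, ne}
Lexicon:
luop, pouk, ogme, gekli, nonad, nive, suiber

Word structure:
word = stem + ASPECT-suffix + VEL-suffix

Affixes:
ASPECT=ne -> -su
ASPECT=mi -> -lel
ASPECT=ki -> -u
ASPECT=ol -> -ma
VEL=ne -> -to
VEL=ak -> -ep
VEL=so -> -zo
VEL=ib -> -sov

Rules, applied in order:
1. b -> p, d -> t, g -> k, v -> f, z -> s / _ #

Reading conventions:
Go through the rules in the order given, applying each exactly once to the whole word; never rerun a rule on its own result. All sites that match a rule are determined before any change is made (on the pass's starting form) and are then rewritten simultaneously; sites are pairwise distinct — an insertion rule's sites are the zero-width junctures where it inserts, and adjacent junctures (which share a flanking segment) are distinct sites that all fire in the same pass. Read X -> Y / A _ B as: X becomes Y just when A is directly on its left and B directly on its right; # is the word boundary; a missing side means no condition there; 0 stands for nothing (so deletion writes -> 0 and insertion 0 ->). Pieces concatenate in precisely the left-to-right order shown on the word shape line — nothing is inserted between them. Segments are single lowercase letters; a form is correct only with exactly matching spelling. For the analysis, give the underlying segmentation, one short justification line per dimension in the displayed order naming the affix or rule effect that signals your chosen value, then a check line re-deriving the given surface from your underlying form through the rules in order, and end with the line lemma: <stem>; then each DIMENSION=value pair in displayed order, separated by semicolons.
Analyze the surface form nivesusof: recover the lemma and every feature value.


underlying: nive-su-sov
ASPECT=ne - signalled by the affix -su
VEL=ib - signalled by the affix -sov
check: nivesusov -> nivesusof
lemma: nive; ASPECT=ne; VEL=ib
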